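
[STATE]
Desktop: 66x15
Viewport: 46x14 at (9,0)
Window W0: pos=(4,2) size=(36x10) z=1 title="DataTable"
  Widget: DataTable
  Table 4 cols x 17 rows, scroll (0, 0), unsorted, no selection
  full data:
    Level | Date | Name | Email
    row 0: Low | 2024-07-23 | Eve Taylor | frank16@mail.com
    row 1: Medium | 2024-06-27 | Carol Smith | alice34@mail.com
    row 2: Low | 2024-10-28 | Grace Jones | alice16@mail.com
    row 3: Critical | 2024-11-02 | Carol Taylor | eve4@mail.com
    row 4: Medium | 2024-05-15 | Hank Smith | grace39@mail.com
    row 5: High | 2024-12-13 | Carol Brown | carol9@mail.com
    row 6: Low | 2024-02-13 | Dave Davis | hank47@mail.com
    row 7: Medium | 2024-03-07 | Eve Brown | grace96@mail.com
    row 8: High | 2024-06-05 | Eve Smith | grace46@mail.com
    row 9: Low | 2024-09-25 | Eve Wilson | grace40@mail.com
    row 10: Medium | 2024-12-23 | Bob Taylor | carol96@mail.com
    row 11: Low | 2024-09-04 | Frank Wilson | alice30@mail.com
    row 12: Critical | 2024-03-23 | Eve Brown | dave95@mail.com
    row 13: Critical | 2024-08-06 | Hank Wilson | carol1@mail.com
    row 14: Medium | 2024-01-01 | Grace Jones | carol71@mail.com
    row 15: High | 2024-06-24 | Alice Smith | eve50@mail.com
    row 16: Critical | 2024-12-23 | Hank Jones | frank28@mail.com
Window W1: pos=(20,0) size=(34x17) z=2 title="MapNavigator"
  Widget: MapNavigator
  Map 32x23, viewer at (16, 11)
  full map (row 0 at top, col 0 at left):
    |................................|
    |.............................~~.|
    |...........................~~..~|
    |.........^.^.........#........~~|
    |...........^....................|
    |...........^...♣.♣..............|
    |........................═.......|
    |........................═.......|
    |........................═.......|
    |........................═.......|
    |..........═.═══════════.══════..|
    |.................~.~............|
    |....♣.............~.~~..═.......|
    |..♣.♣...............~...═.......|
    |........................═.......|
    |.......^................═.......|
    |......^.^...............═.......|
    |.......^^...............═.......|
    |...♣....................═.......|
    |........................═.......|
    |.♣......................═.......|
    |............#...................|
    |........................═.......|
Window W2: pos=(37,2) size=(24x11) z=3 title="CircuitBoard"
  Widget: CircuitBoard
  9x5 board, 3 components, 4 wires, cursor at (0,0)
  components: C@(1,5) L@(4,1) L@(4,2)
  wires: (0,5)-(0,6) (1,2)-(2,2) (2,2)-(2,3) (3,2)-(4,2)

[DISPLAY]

           ┏━━━━━━━━━━━━━━━━━━━━━━━━━━━━━━━━┓ 
           ┃ MapNavigator                   ┃ 
━━━━━━━━━━━┠────────────────┏━━━━━━━━━━━━━━━━━
aTable     ┃...........^...♣┃ CircuitBoard    
───────────┃................┠─────────────────
l   │Date  ┃................┃   0 1 2 3 4 5 6 
────┼──────┃................┃0  [.]           
    │2024-0┃................┃                 
um  │2024-0┃..........═.════┃1           ·    
    │2024-1┃................┃            │    
ical│2024-1┃....♣...........┃2           · ─ ·
━━━━━━━━━━━┃..♣.♣...........┃                 
           ┃................┗━━━━━━━━━━━━━━━━━
           ┃.......^................═.......┃ 


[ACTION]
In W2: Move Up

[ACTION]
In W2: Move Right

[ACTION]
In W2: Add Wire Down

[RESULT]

           ┏━━━━━━━━━━━━━━━━━━━━━━━━━━━━━━━━┓ 
           ┃ MapNavigator                   ┃ 
━━━━━━━━━━━┠────────────────┏━━━━━━━━━━━━━━━━━
aTable     ┃...........^...♣┃ CircuitBoard    
───────────┃................┠─────────────────
l   │Date  ┃................┃   0 1 2 3 4 5 6 
────┼──────┃................┃0      [.]       
    │2024-0┃................┃        │        
um  │2024-0┃..........═.════┃1       ·   ·    
    │2024-1┃................┃            │    
ical│2024-1┃....♣...........┃2           · ─ ·
━━━━━━━━━━━┃..♣.♣...........┃                 
           ┃................┗━━━━━━━━━━━━━━━━━
           ┃.......^................═.......┃ 


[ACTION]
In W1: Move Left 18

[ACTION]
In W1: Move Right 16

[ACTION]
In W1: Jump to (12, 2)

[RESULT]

           ┏━━━━━━━━━━━━━━━━━━━━━━━━━━━━━━━━┓ 
           ┃ MapNavigator                   ┃ 
━━━━━━━━━━━┠────────────────┏━━━━━━━━━━━━━━━━━
aTable     ┃                ┃ CircuitBoard    
───────────┃                ┠─────────────────
l   │Date  ┃                ┃   0 1 2 3 4 5 6 
────┼──────┃                ┃0      [.]       
    │2024-0┃    ............┃        │        
um  │2024-0┃    ............┃1       ·   ·    
    │2024-1┃    ............┃            │    
ical│2024-1┃    .........^.^┃2           · ─ ·
━━━━━━━━━━━┃    ...........^┃                 
           ┃    ...........^┗━━━━━━━━━━━━━━━━━
           ┃    ........................═...┃ 


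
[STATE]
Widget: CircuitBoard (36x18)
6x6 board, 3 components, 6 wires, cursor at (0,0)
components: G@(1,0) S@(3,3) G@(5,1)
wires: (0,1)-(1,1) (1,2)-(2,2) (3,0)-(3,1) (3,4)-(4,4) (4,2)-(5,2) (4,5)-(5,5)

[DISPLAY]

   0 1 2 3 4 5                      
0  [.]  ·                           
        │                           
1   G   ·   ·                       
            │                       
2           ·                       
                                    
3   · ─ ·       S   ·               
                    │               
4           ·       ·   ·           
            │           │           
5       G   ·           ·           
Cursor: (0,0)                       
                                    
                                    
                                    
                                    
                                    


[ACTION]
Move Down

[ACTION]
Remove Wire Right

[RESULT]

   0 1 2 3 4 5                      
0       ·                           
        │                           
1  [G]  ·   ·                       
            │                       
2           ·                       
                                    
3   · ─ ·       S   ·               
                    │               
4           ·       ·   ·           
            │           │           
5       G   ·           ·           
Cursor: (1,0)                       
                                    
                                    
                                    
                                    
                                    


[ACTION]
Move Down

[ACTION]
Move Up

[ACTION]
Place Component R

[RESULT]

   0 1 2 3 4 5                      
0       ·                           
        │                           
1  [R]  ·   ·                       
            │                       
2           ·                       
                                    
3   · ─ ·       S   ·               
                    │               
4           ·       ·   ·           
            │           │           
5       G   ·           ·           
Cursor: (1,0)                       
                                    
                                    
                                    
                                    
                                    


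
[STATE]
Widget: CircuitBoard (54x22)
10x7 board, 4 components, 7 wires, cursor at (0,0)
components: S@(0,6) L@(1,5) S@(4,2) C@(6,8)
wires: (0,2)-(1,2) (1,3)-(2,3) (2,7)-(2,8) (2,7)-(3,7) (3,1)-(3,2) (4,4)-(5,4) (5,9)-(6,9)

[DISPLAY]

   0 1 2 3 4 5 6 7 8 9                                
0  [.]      ·               S                         
            │                                         
1           ·   ·       L                             
                │                                     
2               ·               · ─ ·                 
                                │                     
3       · ─ ·                   ·                     
                                                      
4           S       ·                                 
                    │                                 
5                   ·                   ·             
                                        │             
6                                   C   ·             
Cursor: (0,0)                                         
                                                      
                                                      
                                                      
                                                      
                                                      
                                                      
                                                      


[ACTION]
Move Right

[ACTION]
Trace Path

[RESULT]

   0 1 2 3 4 5 6 7 8 9                                
0      [.]  ·               S                         
            │                                         
1           ·   ·       L                             
                │                                     
2               ·               · ─ ·                 
                                │                     
3       · ─ ·                   ·                     
                                                      
4           S       ·                                 
                    │                                 
5                   ·                   ·             
                                        │             
6                                   C   ·             
Cursor: (0,1)  Trace: No connections                  
                                                      
                                                      
                                                      
                                                      
                                                      
                                                      
                                                      


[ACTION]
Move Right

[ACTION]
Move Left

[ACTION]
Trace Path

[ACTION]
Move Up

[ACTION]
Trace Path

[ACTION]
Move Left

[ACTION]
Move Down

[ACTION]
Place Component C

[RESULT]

   0 1 2 3 4 5 6 7 8 9                                
0           ·               S                         
            │                                         
1  [C]      ·   ·       L                             
                │                                     
2               ·               · ─ ·                 
                                │                     
3       · ─ ·                   ·                     
                                                      
4           S       ·                                 
                    │                                 
5                   ·                   ·             
                                        │             
6                                   C   ·             
Cursor: (1,0)  Trace: No connections                  
                                                      
                                                      
                                                      
                                                      
                                                      
                                                      
                                                      


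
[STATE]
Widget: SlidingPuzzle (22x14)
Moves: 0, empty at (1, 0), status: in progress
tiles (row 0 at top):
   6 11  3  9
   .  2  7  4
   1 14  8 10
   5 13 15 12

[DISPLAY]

┌────┬────┬────┬────┐ 
│  6 │ 11 │  3 │  9 │ 
├────┼────┼────┼────┤ 
│    │  2 │  7 │  4 │ 
├────┼────┼────┼────┤ 
│  1 │ 14 │  8 │ 10 │ 
├────┼────┼────┼────┤ 
│  5 │ 13 │ 15 │ 12 │ 
└────┴────┴────┴────┘ 
Moves: 0              
                      
                      
                      
                      


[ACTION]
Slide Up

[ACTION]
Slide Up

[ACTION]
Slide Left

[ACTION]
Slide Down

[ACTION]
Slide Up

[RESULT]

┌────┬────┬────┬────┐ 
│  6 │ 11 │  3 │  9 │ 
├────┼────┼────┼────┤ 
│  1 │  2 │  7 │  4 │ 
├────┼────┼────┼────┤ 
│  5 │ 14 │  8 │ 10 │ 
├────┼────┼────┼────┤ 
│ 13 │    │ 15 │ 12 │ 
└────┴────┴────┴────┘ 
Moves: 5              
                      
                      
                      
                      


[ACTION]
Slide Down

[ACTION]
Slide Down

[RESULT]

┌────┬────┬────┬────┐ 
│  6 │ 11 │  3 │  9 │ 
├────┼────┼────┼────┤ 
│  1 │    │  7 │  4 │ 
├────┼────┼────┼────┤ 
│  5 │  2 │  8 │ 10 │ 
├────┼────┼────┼────┤ 
│ 13 │ 14 │ 15 │ 12 │ 
└────┴────┴────┴────┘ 
Moves: 7              
                      
                      
                      
                      


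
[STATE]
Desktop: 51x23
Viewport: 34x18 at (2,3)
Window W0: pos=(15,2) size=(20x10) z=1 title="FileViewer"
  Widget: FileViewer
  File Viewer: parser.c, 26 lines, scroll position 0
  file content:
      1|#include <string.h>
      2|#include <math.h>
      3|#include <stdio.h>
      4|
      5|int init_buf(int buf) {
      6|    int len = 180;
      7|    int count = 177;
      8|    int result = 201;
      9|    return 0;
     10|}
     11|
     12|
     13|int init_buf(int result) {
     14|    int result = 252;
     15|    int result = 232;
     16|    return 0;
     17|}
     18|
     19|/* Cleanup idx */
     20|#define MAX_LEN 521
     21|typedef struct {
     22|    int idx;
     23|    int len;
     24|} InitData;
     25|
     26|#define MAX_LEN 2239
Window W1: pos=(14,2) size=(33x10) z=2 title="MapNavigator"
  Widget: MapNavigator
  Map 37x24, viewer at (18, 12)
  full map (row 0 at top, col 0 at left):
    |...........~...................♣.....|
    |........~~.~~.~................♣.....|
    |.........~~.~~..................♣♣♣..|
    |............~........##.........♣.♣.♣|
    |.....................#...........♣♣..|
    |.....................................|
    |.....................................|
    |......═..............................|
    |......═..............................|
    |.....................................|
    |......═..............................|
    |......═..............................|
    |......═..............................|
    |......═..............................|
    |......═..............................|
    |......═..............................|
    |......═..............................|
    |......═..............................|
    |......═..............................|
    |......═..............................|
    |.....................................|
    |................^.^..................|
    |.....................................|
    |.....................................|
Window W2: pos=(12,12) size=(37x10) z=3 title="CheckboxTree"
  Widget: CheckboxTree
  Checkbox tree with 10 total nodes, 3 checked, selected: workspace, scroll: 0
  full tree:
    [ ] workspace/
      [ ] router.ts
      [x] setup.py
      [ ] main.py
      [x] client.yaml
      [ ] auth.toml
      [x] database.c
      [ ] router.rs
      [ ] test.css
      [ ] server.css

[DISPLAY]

            ┃ MapNavigator        
            ┠─────────────────────
            ┃.....................
            ┃...═.................
            ┃...═.................
            ┃...═...........@.....
            ┃...═.................
            ┃...═.................
            ┗━━━━━━━━━━━━━━━━━━━━━
          ┏━━━━━━━━━━━━━━━━━━━━━━━
          ┃ CheckboxTree          
          ┠───────────────────────
          ┃>[-] workspace/        
          ┃   [ ] router.ts       
          ┃   [x] setup.py        
          ┃   [ ] main.py         
          ┃   [x] client.yaml     
          ┃   [ ] auth.toml       


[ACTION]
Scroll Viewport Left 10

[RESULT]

              ┃ MapNavigator      
              ┠───────────────────
              ┃...................
              ┃...═...............
              ┃...═...............
              ┃...═...........@...
              ┃...═...............
              ┃...═...............
              ┗━━━━━━━━━━━━━━━━━━━
            ┏━━━━━━━━━━━━━━━━━━━━━
            ┃ CheckboxTree        
            ┠─────────────────────
            ┃>[-] workspace/      
            ┃   [ ] router.ts     
            ┃   [x] setup.py      
            ┃   [ ] main.py       
            ┃   [x] client.yaml   
            ┃   [ ] auth.toml     


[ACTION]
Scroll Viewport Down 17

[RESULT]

              ┃...................
              ┃...═...............
              ┃...═...............
              ┃...═...........@...
              ┃...═...............
              ┃...═...............
              ┗━━━━━━━━━━━━━━━━━━━
            ┏━━━━━━━━━━━━━━━━━━━━━
            ┃ CheckboxTree        
            ┠─────────────────────
            ┃>[-] workspace/      
            ┃   [ ] router.ts     
            ┃   [x] setup.py      
            ┃   [ ] main.py       
            ┃   [x] client.yaml   
            ┃   [ ] auth.toml     
            ┗━━━━━━━━━━━━━━━━━━━━━
                                  


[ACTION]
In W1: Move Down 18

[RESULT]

              ┃...................
              ┃.............^.^...
              ┃...................
              ┃...............@...
              ┃                   
              ┃                   
              ┗━━━━━━━━━━━━━━━━━━━
            ┏━━━━━━━━━━━━━━━━━━━━━
            ┃ CheckboxTree        
            ┠─────────────────────
            ┃>[-] workspace/      
            ┃   [ ] router.ts     
            ┃   [x] setup.py      
            ┃   [ ] main.py       
            ┃   [x] client.yaml   
            ┃   [ ] auth.toml     
            ┗━━━━━━━━━━━━━━━━━━━━━
                                  


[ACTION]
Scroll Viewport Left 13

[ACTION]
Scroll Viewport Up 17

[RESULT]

                                  
                                  
              ┏━━━━━━━━━━━━━━━━━━━
              ┃ MapNavigator      
              ┠───────────────────
              ┃...................
              ┃.............^.^...
              ┃...................
              ┃...............@...
              ┃                   
              ┃                   
              ┗━━━━━━━━━━━━━━━━━━━
            ┏━━━━━━━━━━━━━━━━━━━━━
            ┃ CheckboxTree        
            ┠─────────────────────
            ┃>[-] workspace/      
            ┃   [ ] router.ts     
            ┃   [x] setup.py      


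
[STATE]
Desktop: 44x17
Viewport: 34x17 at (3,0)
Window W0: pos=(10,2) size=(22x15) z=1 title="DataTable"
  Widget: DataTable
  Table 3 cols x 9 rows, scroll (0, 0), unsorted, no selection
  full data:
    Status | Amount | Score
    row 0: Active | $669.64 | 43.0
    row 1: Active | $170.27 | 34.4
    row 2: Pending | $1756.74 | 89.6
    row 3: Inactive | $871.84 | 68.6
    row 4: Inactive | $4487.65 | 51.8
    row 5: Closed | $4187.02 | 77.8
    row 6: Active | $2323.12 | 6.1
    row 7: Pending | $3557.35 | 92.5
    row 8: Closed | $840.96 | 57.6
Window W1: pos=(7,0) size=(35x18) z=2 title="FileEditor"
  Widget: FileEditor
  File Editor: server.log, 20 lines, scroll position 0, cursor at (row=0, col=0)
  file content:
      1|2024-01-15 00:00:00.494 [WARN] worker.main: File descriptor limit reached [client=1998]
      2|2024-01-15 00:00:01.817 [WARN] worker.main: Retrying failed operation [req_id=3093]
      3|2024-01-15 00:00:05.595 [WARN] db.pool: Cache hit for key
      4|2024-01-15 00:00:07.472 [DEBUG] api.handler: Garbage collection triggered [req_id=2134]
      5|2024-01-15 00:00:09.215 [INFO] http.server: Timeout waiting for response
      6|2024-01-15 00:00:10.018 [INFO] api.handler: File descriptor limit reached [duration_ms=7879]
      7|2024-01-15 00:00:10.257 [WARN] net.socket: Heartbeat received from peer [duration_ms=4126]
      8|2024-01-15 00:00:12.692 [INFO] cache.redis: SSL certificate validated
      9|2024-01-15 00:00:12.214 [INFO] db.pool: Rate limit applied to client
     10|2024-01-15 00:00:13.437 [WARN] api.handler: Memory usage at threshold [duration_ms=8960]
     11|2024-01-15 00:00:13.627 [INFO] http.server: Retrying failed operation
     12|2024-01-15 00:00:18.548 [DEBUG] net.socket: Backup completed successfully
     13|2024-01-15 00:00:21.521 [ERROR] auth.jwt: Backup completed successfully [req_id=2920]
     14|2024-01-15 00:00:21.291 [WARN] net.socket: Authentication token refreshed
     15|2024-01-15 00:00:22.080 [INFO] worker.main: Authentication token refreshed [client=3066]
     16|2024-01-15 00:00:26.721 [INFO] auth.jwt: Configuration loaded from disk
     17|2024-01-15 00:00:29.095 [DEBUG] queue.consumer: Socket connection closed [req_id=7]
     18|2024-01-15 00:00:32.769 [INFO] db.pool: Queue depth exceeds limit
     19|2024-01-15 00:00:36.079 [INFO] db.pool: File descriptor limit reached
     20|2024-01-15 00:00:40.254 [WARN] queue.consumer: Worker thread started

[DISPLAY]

    ┏━━━━━━━━━━━━━━━━━━━━━━━━━━━━━
    ┃ FileEditor                  
    ┠─────────────────────────────
    ┃█024-01-15 00:00:00.494 [WARN
    ┃2024-01-15 00:00:01.817 [WARN
    ┃2024-01-15 00:00:05.595 [WARN
    ┃2024-01-15 00:00:07.472 [DEBU
    ┃2024-01-15 00:00:09.215 [INFO
    ┃2024-01-15 00:00:10.018 [INFO
    ┃2024-01-15 00:00:10.257 [WARN
    ┃2024-01-15 00:00:12.692 [INFO
    ┃2024-01-15 00:00:12.214 [INFO
    ┃2024-01-15 00:00:13.437 [WARN
    ┃2024-01-15 00:00:13.627 [INFO
    ┃2024-01-15 00:00:18.548 [DEBU
    ┃2024-01-15 00:00:21.521 [ERRO
    ┃2024-01-15 00:00:21.291 [WARN


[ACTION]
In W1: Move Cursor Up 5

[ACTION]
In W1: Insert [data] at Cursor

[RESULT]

    ┏━━━━━━━━━━━━━━━━━━━━━━━━━━━━━
    ┃ FileEditor                  
    ┠─────────────────────────────
    ┃data█024-01-15 00:00:00.494 [
    ┃2024-01-15 00:00:01.817 [WARN
    ┃2024-01-15 00:00:05.595 [WARN
    ┃2024-01-15 00:00:07.472 [DEBU
    ┃2024-01-15 00:00:09.215 [INFO
    ┃2024-01-15 00:00:10.018 [INFO
    ┃2024-01-15 00:00:10.257 [WARN
    ┃2024-01-15 00:00:12.692 [INFO
    ┃2024-01-15 00:00:12.214 [INFO
    ┃2024-01-15 00:00:13.437 [WARN
    ┃2024-01-15 00:00:13.627 [INFO
    ┃2024-01-15 00:00:18.548 [DEBU
    ┃2024-01-15 00:00:21.521 [ERRO
    ┃2024-01-15 00:00:21.291 [WARN


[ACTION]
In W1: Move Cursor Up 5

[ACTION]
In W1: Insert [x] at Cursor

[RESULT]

    ┏━━━━━━━━━━━━━━━━━━━━━━━━━━━━━
    ┃ FileEditor                  
    ┠─────────────────────────────
    ┃datax█024-01-15 00:00:00.494 
    ┃2024-01-15 00:00:01.817 [WARN
    ┃2024-01-15 00:00:05.595 [WARN
    ┃2024-01-15 00:00:07.472 [DEBU
    ┃2024-01-15 00:00:09.215 [INFO
    ┃2024-01-15 00:00:10.018 [INFO
    ┃2024-01-15 00:00:10.257 [WARN
    ┃2024-01-15 00:00:12.692 [INFO
    ┃2024-01-15 00:00:12.214 [INFO
    ┃2024-01-15 00:00:13.437 [WARN
    ┃2024-01-15 00:00:13.627 [INFO
    ┃2024-01-15 00:00:18.548 [DEBU
    ┃2024-01-15 00:00:21.521 [ERRO
    ┃2024-01-15 00:00:21.291 [WARN


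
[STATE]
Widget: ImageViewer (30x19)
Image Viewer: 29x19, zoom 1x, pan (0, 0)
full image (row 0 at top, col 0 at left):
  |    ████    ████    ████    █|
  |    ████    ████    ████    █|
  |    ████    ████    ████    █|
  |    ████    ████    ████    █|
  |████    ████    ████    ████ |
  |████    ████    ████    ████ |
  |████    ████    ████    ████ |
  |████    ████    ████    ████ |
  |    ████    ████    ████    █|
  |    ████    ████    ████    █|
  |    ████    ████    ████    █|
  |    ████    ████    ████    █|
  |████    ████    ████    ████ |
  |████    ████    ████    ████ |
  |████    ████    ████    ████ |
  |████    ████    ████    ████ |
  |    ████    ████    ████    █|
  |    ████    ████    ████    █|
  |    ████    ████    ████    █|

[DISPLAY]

    ████    ████    ████    █ 
    ████    ████    ████    █ 
    ████    ████    ████    █ 
    ████    ████    ████    █ 
████    ████    ████    ████  
████    ████    ████    ████  
████    ████    ████    ████  
████    ████    ████    ████  
    ████    ████    ████    █ 
    ████    ████    ████    █ 
    ████    ████    ████    █ 
    ████    ████    ████    █ 
████    ████    ████    ████  
████    ████    ████    ████  
████    ████    ████    ████  
████    ████    ████    ████  
    ████    ████    ████    █ 
    ████    ████    ████    █ 
    ████    ████    ████    █ 


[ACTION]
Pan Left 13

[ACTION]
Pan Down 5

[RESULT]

████    ████    ████    ████  
████    ████    ████    ████  
████    ████    ████    ████  
    ████    ████    ████    █ 
    ████    ████    ████    █ 
    ████    ████    ████    █ 
    ████    ████    ████    █ 
████    ████    ████    ████  
████    ████    ████    ████  
████    ████    ████    ████  
████    ████    ████    ████  
    ████    ████    ████    █ 
    ████    ████    ████    █ 
    ████    ████    ████    █ 
                              
                              
                              
                              
                              


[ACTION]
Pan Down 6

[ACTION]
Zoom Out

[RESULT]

    ████    ████    ████    █ 
████    ████    ████    ████  
████    ████    ████    ████  
████    ████    ████    ████  
████    ████    ████    ████  
    ████    ████    ████    █ 
    ████    ████    ████    █ 
    ████    ████    ████    █ 
                              
                              
                              
                              
                              
                              
                              
                              
                              
                              
                              


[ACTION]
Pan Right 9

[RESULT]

   ████    ████    █          
███    ████    ████           
███    ████    ████           
███    ████    ████           
███    ████    ████           
   ████    ████    █          
   ████    ████    █          
   ████    ████    █          
                              
                              
                              
                              
                              
                              
                              
                              
                              
                              
                              


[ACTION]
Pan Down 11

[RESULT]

                              
                              
                              
                              
                              
                              
                              
                              
                              
                              
                              
                              
                              
                              
                              
                              
                              
                              
                              


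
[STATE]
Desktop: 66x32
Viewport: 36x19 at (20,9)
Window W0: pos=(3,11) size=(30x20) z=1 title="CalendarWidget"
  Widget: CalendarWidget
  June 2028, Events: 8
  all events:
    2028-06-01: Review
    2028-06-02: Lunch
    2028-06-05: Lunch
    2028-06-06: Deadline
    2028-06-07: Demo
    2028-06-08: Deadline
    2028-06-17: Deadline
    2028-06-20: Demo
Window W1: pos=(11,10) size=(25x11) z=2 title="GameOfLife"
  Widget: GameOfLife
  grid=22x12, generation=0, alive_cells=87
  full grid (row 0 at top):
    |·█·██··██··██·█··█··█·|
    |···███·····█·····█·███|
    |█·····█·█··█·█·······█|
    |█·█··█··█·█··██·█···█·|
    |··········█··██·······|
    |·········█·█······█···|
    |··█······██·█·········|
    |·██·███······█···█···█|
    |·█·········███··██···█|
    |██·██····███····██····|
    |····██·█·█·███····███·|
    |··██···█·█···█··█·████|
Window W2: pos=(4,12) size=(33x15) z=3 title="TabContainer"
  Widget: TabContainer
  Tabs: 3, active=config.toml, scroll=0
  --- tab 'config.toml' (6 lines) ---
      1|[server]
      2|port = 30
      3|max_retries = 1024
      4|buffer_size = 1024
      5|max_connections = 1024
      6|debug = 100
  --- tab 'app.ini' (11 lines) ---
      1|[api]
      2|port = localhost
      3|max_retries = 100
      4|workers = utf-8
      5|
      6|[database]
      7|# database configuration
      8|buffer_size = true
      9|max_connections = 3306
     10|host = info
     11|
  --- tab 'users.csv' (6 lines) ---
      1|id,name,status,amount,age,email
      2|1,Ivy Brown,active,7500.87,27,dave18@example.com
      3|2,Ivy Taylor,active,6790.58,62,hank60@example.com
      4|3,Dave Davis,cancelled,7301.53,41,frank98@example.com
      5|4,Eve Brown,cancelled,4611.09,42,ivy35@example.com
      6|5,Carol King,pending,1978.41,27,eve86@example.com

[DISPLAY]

                                    
━━━━━━━━━━━━━━━┓                    
ife            ┃                    
━━━━━━━━━━━━━━━━┓                   
                ┃                   
────────────────┨                   
app.ini │ users.┃                   
────────────────┃                   
                ┃                   
                ┃                   
024             ┃                   
024             ┃                   
 = 1024         ┃                   
                ┃                   
                ┃                   
                ┃                   
                ┃                   
━━━━━━━━━━━━━━━━┛                   
            ┃                       


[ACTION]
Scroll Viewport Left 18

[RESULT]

                                    
         ┏━━━━━━━━━━━━━━━━━━━━━━━┓  
 ┏━━━━━━━┃ GameOfLife            ┃  
 ┃┏━━━━━━━━━━━━━━━━━━━━━━━━━━━━━━━┓ 
 ┠┃ TabContainer                  ┃ 
 ┃┠───────────────────────────────┨ 
 ┃┃[config.toml]│ app.ini │ users.┃ 
 ┃┃───────────────────────────────┃ 
 ┃┃[server]                       ┃ 
 ┃┃port = 30                      ┃ 
 ┃┃max_retries = 1024             ┃ 
 ┃┃buffer_size = 1024             ┃ 
 ┃┃max_connections = 1024         ┃ 
 ┃┃debug = 100                    ┃ 
 ┃┃                               ┃ 
 ┃┃                               ┃ 
 ┃┃                               ┃ 
 ┃┗━━━━━━━━━━━━━━━━━━━━━━━━━━━━━━━┛ 
 ┃                            ┃     


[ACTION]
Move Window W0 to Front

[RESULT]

                                    
         ┏━━━━━━━━━━━━━━━━━━━━━━━┓  
 ┏━━━━━━━━━━━━━━━━━━━━━━━━━━━━┓  ┃  
 ┃ CalendarWidget             ┃━━━┓ 
 ┠────────────────────────────┨   ┃ 
 ┃         June 2028          ┃───┨ 
 ┃Mo Tu We Th Fr Sa Su        ┃rs.┃ 
 ┃          1*  2*  3  4      ┃───┃ 
 ┃ 5*  6*  7*  8*  9 10 11    ┃   ┃ 
 ┃12 13 14 15 16 17* 18       ┃   ┃ 
 ┃19 20* 21 22 23 24 25       ┃   ┃ 
 ┃26 27 28 29 30              ┃   ┃ 
 ┃                            ┃   ┃ 
 ┃                            ┃   ┃ 
 ┃                            ┃   ┃ 
 ┃                            ┃   ┃ 
 ┃                            ┃   ┃ 
 ┃                            ┃━━━┛ 
 ┃                            ┃     


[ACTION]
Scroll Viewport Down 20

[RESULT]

 ┠────────────────────────────┨   ┃ 
 ┃         June 2028          ┃───┨ 
 ┃Mo Tu We Th Fr Sa Su        ┃rs.┃ 
 ┃          1*  2*  3  4      ┃───┃ 
 ┃ 5*  6*  7*  8*  9 10 11    ┃   ┃ 
 ┃12 13 14 15 16 17* 18       ┃   ┃ 
 ┃19 20* 21 22 23 24 25       ┃   ┃ 
 ┃26 27 28 29 30              ┃   ┃ 
 ┃                            ┃   ┃ 
 ┃                            ┃   ┃ 
 ┃                            ┃   ┃ 
 ┃                            ┃   ┃ 
 ┃                            ┃   ┃ 
 ┃                            ┃━━━┛ 
 ┃                            ┃     
 ┃                            ┃     
 ┃                            ┃     
 ┗━━━━━━━━━━━━━━━━━━━━━━━━━━━━┛     
                                    


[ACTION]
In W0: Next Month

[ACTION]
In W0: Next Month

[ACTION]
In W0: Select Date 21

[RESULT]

 ┠────────────────────────────┨   ┃ 
 ┃        August 2028         ┃───┨ 
 ┃Mo Tu We Th Fr Sa Su        ┃rs.┃ 
 ┃    1  2  3  4  5  6        ┃───┃ 
 ┃ 7  8  9 10 11 12 13        ┃   ┃ 
 ┃14 15 16 17 18 19 20        ┃   ┃ 
 ┃[21] 22 23 24 25 26 27      ┃   ┃ 
 ┃28 29 30 31                 ┃   ┃ 
 ┃                            ┃   ┃ 
 ┃                            ┃   ┃ 
 ┃                            ┃   ┃ 
 ┃                            ┃   ┃ 
 ┃                            ┃   ┃ 
 ┃                            ┃━━━┛ 
 ┃                            ┃     
 ┃                            ┃     
 ┃                            ┃     
 ┗━━━━━━━━━━━━━━━━━━━━━━━━━━━━┛     
                                    


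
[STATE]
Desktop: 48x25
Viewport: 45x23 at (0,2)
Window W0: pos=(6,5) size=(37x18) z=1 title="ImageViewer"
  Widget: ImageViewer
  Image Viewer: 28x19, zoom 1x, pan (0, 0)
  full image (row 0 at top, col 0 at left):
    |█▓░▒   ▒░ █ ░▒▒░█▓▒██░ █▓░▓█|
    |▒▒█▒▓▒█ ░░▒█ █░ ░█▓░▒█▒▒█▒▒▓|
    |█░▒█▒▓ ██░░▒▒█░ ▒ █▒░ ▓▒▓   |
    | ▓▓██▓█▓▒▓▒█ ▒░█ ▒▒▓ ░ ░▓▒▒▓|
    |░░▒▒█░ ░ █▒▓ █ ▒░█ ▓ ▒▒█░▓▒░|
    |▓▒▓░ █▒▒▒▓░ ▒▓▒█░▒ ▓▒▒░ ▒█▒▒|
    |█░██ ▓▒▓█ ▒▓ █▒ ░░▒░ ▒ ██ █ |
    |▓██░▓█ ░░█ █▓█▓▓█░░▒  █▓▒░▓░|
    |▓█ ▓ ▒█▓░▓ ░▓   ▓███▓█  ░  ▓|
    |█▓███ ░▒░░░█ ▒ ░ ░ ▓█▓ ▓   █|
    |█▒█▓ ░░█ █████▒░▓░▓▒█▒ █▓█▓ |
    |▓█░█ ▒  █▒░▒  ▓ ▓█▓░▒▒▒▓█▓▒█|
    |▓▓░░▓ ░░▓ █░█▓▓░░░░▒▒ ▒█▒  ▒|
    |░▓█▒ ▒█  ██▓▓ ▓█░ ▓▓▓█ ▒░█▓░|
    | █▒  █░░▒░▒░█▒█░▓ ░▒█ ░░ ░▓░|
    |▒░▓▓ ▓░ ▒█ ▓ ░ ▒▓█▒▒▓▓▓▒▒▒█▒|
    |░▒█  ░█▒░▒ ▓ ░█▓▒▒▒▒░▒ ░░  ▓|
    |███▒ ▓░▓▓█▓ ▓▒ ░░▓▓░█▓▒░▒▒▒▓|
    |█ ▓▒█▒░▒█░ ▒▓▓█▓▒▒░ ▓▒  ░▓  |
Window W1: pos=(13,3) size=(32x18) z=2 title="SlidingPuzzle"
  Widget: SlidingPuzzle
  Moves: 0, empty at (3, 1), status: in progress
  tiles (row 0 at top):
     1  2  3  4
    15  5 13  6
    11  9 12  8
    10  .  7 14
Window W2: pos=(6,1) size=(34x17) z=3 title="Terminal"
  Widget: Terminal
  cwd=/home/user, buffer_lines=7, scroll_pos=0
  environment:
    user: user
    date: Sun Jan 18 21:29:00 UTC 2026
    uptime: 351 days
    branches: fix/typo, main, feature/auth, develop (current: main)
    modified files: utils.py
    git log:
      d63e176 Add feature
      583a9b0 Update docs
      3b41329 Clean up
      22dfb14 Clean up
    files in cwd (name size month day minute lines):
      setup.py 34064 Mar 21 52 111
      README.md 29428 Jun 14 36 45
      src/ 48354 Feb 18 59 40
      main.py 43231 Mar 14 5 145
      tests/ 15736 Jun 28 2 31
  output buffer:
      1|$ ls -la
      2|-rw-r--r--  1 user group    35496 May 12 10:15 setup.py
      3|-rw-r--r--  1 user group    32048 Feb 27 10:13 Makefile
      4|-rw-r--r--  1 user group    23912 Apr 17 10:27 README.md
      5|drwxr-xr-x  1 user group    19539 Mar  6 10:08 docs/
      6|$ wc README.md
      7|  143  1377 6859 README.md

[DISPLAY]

      ┃ Terminal                       ┃     
      ┠────────────────────────────────┨━━━━┓
      ┃$ ls -la                        ┃    ┃
      ┃-rw-r--r--  1 user group    3549┃────┨
      ┃-rw-r--r--  1 user group    3204┃    ┃
      ┃-rw-r--r--  1 user group    2391┃    ┃
      ┃drwxr-xr-x  1 user group    1953┃    ┃
      ┃$ wc README.md                  ┃    ┃
      ┃  143  1377 6859 README.md      ┃    ┃
      ┃$ █                             ┃    ┃
      ┃                                ┃    ┃
      ┃                                ┃    ┃
      ┃                                ┃    ┃
      ┃                                ┃    ┃
      ┃                                ┃    ┃
      ┗━━━━━━━━━━━━━━━━━━━━━━━━━━━━━━━━┛    ┃
      ┃█▒█▓ ░┃                              ┃
      ┃▓█░█ ▒┃                              ┃
      ┃▓▓░░▓ ┗━━━━━━━━━━━━━━━━━━━━━━━━━━━━━━┛
      ┃░▓█▒ ▒█  ██▓▓ ▓█░ ▓▓▓█ ▒░█▓░       ┃  
      ┗━━━━━━━━━━━━━━━━━━━━━━━━━━━━━━━━━━━┛  
                                             
                                             


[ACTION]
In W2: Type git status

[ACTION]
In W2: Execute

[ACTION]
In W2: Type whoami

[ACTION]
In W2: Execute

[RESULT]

      ┃ Terminal                       ┃     
      ┠────────────────────────────────┨━━━━┓
      ┃-rw-r--r--  1 user group    3204┃    ┃
      ┃-rw-r--r--  1 user group    2391┃────┨
      ┃drwxr-xr-x  1 user group    1953┃    ┃
      ┃$ wc README.md                  ┃    ┃
      ┃  143  1377 6859 README.md      ┃    ┃
      ┃$ git status                    ┃    ┃
      ┃On branch main                  ┃    ┃
      ┃Changes not staged for commit:  ┃    ┃
      ┃                                ┃    ┃
      ┃        modified:   utils.py    ┃    ┃
      ┃$ whoami                        ┃    ┃
      ┃user                            ┃    ┃
      ┃$ █                             ┃    ┃
      ┗━━━━━━━━━━━━━━━━━━━━━━━━━━━━━━━━┛    ┃
      ┃█▒█▓ ░┃                              ┃
      ┃▓█░█ ▒┃                              ┃
      ┃▓▓░░▓ ┗━━━━━━━━━━━━━━━━━━━━━━━━━━━━━━┛
      ┃░▓█▒ ▒█  ██▓▓ ▓█░ ▓▓▓█ ▒░█▓░       ┃  
      ┗━━━━━━━━━━━━━━━━━━━━━━━━━━━━━━━━━━━┛  
                                             
                                             
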